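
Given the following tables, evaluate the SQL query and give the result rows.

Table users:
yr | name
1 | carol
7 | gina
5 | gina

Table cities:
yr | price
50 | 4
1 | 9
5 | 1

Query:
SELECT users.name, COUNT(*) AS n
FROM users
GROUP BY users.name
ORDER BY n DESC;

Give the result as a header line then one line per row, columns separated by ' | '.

== RESULT ==
users.name | n
gina | 2
carol | 1

Derivation:
After GROUP BY (2 rows):
users.name | n
carol | 1
gina | 2
After ORDER BY (2 rows):
users.name | n
gina | 2
carol | 1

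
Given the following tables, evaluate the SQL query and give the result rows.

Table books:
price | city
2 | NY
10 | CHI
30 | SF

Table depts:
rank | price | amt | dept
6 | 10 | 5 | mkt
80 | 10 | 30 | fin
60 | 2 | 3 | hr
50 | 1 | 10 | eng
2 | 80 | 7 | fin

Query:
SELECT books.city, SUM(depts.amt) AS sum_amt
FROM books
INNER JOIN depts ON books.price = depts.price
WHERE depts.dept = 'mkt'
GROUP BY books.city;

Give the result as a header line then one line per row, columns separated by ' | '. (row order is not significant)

After JOIN depts (3 rows):
books.price | books.city | depts.rank | depts.price | depts.amt | depts.dept
2 | NY | 60 | 2 | 3 | hr
10 | CHI | 6 | 10 | 5 | mkt
10 | CHI | 80 | 10 | 30 | fin
After WHERE (1 rows):
books.price | books.city | depts.rank | depts.price | depts.amt | depts.dept
10 | CHI | 6 | 10 | 5 | mkt
After GROUP BY (1 rows):
books.city | sum_amt
CHI | 5

== RESULT ==
books.city | sum_amt
CHI | 5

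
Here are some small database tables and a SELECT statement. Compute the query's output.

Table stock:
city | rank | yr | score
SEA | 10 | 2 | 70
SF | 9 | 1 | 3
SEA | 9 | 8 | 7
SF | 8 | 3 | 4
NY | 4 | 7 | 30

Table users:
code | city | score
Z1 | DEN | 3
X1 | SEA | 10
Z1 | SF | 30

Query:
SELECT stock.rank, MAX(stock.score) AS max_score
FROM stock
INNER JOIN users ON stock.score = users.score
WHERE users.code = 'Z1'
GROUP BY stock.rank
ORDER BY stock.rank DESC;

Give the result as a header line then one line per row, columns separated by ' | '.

== RESULT ==
stock.rank | max_score
9 | 3
4 | 30

Derivation:
After JOIN users (2 rows):
stock.city | stock.rank | stock.yr | stock.score | users.code | users.city | users.score
SF | 9 | 1 | 3 | Z1 | DEN | 3
NY | 4 | 7 | 30 | Z1 | SF | 30
After WHERE (2 rows):
stock.city | stock.rank | stock.yr | stock.score | users.code | users.city | users.score
SF | 9 | 1 | 3 | Z1 | DEN | 3
NY | 4 | 7 | 30 | Z1 | SF | 30
After GROUP BY (2 rows):
stock.rank | max_score
9 | 3
4 | 30
After ORDER BY (2 rows):
stock.rank | max_score
9 | 3
4 | 30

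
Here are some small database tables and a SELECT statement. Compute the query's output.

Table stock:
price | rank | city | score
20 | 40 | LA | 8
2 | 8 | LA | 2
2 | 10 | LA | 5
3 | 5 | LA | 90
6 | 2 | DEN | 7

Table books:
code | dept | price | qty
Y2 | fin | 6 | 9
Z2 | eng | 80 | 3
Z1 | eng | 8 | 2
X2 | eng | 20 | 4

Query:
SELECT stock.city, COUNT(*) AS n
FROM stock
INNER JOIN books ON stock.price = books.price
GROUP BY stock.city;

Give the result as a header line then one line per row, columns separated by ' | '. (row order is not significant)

== RESULT ==
stock.city | n
LA | 1
DEN | 1

Derivation:
After JOIN books (2 rows):
stock.price | stock.rank | stock.city | stock.score | books.code | books.dept | books.price | books.qty
20 | 40 | LA | 8 | X2 | eng | 20 | 4
6 | 2 | DEN | 7 | Y2 | fin | 6 | 9
After GROUP BY (2 rows):
stock.city | n
LA | 1
DEN | 1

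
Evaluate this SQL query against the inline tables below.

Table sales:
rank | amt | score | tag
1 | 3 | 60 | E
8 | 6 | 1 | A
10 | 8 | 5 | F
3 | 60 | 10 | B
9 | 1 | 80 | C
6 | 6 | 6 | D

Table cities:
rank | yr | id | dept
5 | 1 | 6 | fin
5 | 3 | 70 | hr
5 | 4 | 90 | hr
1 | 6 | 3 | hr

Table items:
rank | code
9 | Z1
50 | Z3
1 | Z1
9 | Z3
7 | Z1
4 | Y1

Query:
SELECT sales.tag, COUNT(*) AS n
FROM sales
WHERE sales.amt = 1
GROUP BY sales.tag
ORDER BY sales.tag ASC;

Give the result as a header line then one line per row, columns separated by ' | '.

== RESULT ==
sales.tag | n
C | 1

Derivation:
After WHERE (1 rows):
sales.rank | sales.amt | sales.score | sales.tag
9 | 1 | 80 | C
After GROUP BY (1 rows):
sales.tag | n
C | 1
After ORDER BY (1 rows):
sales.tag | n
C | 1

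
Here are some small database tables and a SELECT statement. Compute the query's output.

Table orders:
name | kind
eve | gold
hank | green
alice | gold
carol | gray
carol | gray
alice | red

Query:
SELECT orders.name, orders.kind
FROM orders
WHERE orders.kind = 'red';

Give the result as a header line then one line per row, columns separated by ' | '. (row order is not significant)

After WHERE (1 rows):
orders.name | orders.kind
alice | red
After SELECT (1 rows):
orders.name | orders.kind
alice | red

== RESULT ==
orders.name | orders.kind
alice | red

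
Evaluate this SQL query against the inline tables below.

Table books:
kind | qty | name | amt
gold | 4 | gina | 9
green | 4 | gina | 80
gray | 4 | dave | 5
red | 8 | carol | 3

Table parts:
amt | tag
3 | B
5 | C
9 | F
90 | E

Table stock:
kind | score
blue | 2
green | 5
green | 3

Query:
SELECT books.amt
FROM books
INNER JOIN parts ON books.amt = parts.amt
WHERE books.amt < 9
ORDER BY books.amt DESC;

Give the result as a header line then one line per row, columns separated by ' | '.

== RESULT ==
books.amt
5
3

Derivation:
After JOIN parts (3 rows):
books.kind | books.qty | books.name | books.amt | parts.amt | parts.tag
gold | 4 | gina | 9 | 9 | F
gray | 4 | dave | 5 | 5 | C
red | 8 | carol | 3 | 3 | B
After WHERE (2 rows):
books.kind | books.qty | books.name | books.amt | parts.amt | parts.tag
gray | 4 | dave | 5 | 5 | C
red | 8 | carol | 3 | 3 | B
After SELECT (2 rows):
books.amt
5
3
After ORDER BY (2 rows):
books.amt
5
3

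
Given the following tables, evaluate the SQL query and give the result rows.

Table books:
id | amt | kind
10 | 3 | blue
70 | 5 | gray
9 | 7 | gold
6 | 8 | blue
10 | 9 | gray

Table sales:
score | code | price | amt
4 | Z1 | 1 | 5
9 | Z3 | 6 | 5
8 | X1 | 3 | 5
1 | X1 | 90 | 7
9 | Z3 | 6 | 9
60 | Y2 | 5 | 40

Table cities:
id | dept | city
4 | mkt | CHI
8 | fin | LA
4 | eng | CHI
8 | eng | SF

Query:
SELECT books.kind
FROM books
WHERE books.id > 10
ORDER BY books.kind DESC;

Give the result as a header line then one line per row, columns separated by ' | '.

== RESULT ==
books.kind
gray

Derivation:
After WHERE (1 rows):
books.id | books.amt | books.kind
70 | 5 | gray
After SELECT (1 rows):
books.kind
gray
After ORDER BY (1 rows):
books.kind
gray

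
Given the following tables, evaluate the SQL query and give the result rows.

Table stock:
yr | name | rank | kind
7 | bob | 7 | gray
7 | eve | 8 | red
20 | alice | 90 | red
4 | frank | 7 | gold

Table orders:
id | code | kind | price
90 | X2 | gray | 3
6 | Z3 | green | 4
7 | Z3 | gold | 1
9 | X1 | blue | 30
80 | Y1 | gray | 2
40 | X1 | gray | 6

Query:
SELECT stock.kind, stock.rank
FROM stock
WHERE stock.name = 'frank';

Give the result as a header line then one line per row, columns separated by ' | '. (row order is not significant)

== RESULT ==
stock.kind | stock.rank
gold | 7

Derivation:
After WHERE (1 rows):
stock.yr | stock.name | stock.rank | stock.kind
4 | frank | 7 | gold
After SELECT (1 rows):
stock.kind | stock.rank
gold | 7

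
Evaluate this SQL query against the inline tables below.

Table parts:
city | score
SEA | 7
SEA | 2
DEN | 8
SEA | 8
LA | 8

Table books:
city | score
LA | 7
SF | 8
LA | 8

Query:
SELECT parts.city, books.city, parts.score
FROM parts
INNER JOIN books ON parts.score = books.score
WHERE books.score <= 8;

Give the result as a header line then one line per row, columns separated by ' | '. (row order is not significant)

== RESULT ==
parts.city | books.city | parts.score
SEA | LA | 7
DEN | SF | 8
DEN | LA | 8
SEA | SF | 8
SEA | LA | 8
LA | SF | 8
LA | LA | 8

Derivation:
After JOIN books (7 rows):
parts.city | parts.score | books.city | books.score
SEA | 7 | LA | 7
DEN | 8 | SF | 8
DEN | 8 | LA | 8
SEA | 8 | SF | 8
SEA | 8 | LA | 8
LA | 8 | SF | 8
LA | 8 | LA | 8
After WHERE (7 rows):
parts.city | parts.score | books.city | books.score
SEA | 7 | LA | 7
DEN | 8 | SF | 8
DEN | 8 | LA | 8
SEA | 8 | SF | 8
SEA | 8 | LA | 8
LA | 8 | SF | 8
LA | 8 | LA | 8
After SELECT (7 rows):
parts.city | books.city | parts.score
SEA | LA | 7
DEN | SF | 8
DEN | LA | 8
SEA | SF | 8
SEA | LA | 8
LA | SF | 8
LA | LA | 8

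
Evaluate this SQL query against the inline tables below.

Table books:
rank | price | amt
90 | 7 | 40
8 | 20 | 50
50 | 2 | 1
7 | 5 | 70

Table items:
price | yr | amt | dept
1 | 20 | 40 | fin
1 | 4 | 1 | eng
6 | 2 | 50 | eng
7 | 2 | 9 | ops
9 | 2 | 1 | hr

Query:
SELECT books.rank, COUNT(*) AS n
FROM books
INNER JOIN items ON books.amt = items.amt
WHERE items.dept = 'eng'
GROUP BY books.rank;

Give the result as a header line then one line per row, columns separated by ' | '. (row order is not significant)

After JOIN items (4 rows):
books.rank | books.price | books.amt | items.price | items.yr | items.amt | items.dept
90 | 7 | 40 | 1 | 20 | 40 | fin
8 | 20 | 50 | 6 | 2 | 50 | eng
50 | 2 | 1 | 1 | 4 | 1 | eng
50 | 2 | 1 | 9 | 2 | 1 | hr
After WHERE (2 rows):
books.rank | books.price | books.amt | items.price | items.yr | items.amt | items.dept
8 | 20 | 50 | 6 | 2 | 50 | eng
50 | 2 | 1 | 1 | 4 | 1 | eng
After GROUP BY (2 rows):
books.rank | n
8 | 1
50 | 1

== RESULT ==
books.rank | n
8 | 1
50 | 1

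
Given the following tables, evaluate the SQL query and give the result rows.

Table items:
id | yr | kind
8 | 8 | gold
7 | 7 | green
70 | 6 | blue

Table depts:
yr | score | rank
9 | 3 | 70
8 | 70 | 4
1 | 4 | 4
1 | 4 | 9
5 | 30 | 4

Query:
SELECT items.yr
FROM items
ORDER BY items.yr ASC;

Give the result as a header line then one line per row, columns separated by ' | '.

After SELECT (3 rows):
items.yr
8
7
6
After ORDER BY (3 rows):
items.yr
6
7
8

== RESULT ==
items.yr
6
7
8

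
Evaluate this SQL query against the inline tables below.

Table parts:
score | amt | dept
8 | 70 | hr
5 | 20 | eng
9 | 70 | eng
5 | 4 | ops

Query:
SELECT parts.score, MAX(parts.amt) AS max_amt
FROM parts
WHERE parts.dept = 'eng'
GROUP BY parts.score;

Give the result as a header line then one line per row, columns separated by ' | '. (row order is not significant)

== RESULT ==
parts.score | max_amt
5 | 20
9 | 70

Derivation:
After WHERE (2 rows):
parts.score | parts.amt | parts.dept
5 | 20 | eng
9 | 70 | eng
After GROUP BY (2 rows):
parts.score | max_amt
5 | 20
9 | 70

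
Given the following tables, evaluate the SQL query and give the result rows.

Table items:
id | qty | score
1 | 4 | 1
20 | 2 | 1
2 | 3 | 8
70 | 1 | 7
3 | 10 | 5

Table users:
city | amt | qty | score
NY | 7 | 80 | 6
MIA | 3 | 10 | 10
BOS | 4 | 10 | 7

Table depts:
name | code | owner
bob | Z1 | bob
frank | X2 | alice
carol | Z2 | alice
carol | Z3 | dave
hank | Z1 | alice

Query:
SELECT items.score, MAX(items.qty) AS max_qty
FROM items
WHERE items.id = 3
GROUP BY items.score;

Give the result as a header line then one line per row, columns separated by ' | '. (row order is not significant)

After WHERE (1 rows):
items.id | items.qty | items.score
3 | 10 | 5
After GROUP BY (1 rows):
items.score | max_qty
5 | 10

== RESULT ==
items.score | max_qty
5 | 10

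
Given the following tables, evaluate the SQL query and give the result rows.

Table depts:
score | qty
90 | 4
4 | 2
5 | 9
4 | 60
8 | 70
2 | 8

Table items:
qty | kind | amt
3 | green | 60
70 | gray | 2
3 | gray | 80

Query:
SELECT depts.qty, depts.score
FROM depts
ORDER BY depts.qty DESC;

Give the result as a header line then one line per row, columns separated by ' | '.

After SELECT (6 rows):
depts.qty | depts.score
4 | 90
2 | 4
9 | 5
60 | 4
70 | 8
8 | 2
After ORDER BY (6 rows):
depts.qty | depts.score
70 | 8
60 | 4
9 | 5
8 | 2
4 | 90
2 | 4

== RESULT ==
depts.qty | depts.score
70 | 8
60 | 4
9 | 5
8 | 2
4 | 90
2 | 4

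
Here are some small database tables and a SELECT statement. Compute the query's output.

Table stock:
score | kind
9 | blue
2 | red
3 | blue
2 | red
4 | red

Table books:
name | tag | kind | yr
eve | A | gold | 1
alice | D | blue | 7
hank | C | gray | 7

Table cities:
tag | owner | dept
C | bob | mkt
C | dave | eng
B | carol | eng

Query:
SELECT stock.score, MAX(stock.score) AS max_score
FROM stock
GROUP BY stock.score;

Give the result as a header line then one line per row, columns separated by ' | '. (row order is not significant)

== RESULT ==
stock.score | max_score
9 | 9
2 | 2
3 | 3
4 | 4

Derivation:
After GROUP BY (4 rows):
stock.score | max_score
9 | 9
2 | 2
3 | 3
4 | 4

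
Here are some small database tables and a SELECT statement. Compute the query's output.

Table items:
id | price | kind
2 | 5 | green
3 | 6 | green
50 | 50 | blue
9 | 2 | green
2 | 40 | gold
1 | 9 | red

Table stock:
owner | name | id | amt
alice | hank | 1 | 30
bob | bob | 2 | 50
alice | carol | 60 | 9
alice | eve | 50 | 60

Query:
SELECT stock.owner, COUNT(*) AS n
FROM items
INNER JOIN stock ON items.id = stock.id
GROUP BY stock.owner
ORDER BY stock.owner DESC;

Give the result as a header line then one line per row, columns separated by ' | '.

== RESULT ==
stock.owner | n
bob | 2
alice | 2

Derivation:
After JOIN stock (4 rows):
items.id | items.price | items.kind | stock.owner | stock.name | stock.id | stock.amt
2 | 5 | green | bob | bob | 2 | 50
50 | 50 | blue | alice | eve | 50 | 60
2 | 40 | gold | bob | bob | 2 | 50
1 | 9 | red | alice | hank | 1 | 30
After GROUP BY (2 rows):
stock.owner | n
bob | 2
alice | 2
After ORDER BY (2 rows):
stock.owner | n
bob | 2
alice | 2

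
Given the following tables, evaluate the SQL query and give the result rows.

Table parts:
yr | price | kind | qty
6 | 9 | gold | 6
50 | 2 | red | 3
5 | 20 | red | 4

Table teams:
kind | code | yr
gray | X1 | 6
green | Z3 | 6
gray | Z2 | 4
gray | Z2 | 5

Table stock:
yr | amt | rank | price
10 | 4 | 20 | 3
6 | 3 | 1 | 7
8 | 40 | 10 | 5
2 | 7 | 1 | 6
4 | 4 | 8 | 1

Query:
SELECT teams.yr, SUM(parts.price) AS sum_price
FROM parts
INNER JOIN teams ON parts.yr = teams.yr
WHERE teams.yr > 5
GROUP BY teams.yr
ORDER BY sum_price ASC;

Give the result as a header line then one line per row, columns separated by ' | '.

== RESULT ==
teams.yr | sum_price
6 | 18

Derivation:
After JOIN teams (3 rows):
parts.yr | parts.price | parts.kind | parts.qty | teams.kind | teams.code | teams.yr
6 | 9 | gold | 6 | gray | X1 | 6
6 | 9 | gold | 6 | green | Z3 | 6
5 | 20 | red | 4 | gray | Z2 | 5
After WHERE (2 rows):
parts.yr | parts.price | parts.kind | parts.qty | teams.kind | teams.code | teams.yr
6 | 9 | gold | 6 | gray | X1 | 6
6 | 9 | gold | 6 | green | Z3 | 6
After GROUP BY (1 rows):
teams.yr | sum_price
6 | 18
After ORDER BY (1 rows):
teams.yr | sum_price
6 | 18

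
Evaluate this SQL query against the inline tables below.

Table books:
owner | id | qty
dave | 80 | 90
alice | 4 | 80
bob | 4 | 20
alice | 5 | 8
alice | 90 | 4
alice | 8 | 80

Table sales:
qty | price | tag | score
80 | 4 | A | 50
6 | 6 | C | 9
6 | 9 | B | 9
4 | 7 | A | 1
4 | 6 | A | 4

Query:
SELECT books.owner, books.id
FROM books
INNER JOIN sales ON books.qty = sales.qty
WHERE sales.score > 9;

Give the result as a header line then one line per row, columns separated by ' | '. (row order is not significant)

After JOIN sales (4 rows):
books.owner | books.id | books.qty | sales.qty | sales.price | sales.tag | sales.score
alice | 4 | 80 | 80 | 4 | A | 50
alice | 90 | 4 | 4 | 7 | A | 1
alice | 90 | 4 | 4 | 6 | A | 4
alice | 8 | 80 | 80 | 4 | A | 50
After WHERE (2 rows):
books.owner | books.id | books.qty | sales.qty | sales.price | sales.tag | sales.score
alice | 4 | 80 | 80 | 4 | A | 50
alice | 8 | 80 | 80 | 4 | A | 50
After SELECT (2 rows):
books.owner | books.id
alice | 4
alice | 8

== RESULT ==
books.owner | books.id
alice | 4
alice | 8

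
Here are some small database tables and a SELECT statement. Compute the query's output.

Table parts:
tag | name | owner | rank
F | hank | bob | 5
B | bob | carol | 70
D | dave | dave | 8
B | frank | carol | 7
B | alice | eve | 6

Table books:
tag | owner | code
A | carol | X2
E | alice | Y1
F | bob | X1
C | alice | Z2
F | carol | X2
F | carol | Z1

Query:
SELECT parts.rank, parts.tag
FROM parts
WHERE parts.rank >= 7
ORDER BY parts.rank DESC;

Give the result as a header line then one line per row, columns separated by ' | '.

== RESULT ==
parts.rank | parts.tag
70 | B
8 | D
7 | B

Derivation:
After WHERE (3 rows):
parts.tag | parts.name | parts.owner | parts.rank
B | bob | carol | 70
D | dave | dave | 8
B | frank | carol | 7
After SELECT (3 rows):
parts.rank | parts.tag
70 | B
8 | D
7 | B
After ORDER BY (3 rows):
parts.rank | parts.tag
70 | B
8 | D
7 | B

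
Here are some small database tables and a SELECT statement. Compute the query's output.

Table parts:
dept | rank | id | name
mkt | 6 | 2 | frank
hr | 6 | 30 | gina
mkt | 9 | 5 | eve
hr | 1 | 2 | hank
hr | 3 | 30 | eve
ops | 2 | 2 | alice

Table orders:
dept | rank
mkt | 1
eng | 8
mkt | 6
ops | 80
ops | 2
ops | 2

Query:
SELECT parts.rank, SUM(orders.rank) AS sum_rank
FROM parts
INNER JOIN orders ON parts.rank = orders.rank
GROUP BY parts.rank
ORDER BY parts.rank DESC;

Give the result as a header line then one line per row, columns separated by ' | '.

After JOIN orders (5 rows):
parts.dept | parts.rank | parts.id | parts.name | orders.dept | orders.rank
mkt | 6 | 2 | frank | mkt | 6
hr | 6 | 30 | gina | mkt | 6
hr | 1 | 2 | hank | mkt | 1
ops | 2 | 2 | alice | ops | 2
ops | 2 | 2 | alice | ops | 2
After GROUP BY (3 rows):
parts.rank | sum_rank
6 | 12
1 | 1
2 | 4
After ORDER BY (3 rows):
parts.rank | sum_rank
6 | 12
2 | 4
1 | 1

== RESULT ==
parts.rank | sum_rank
6 | 12
2 | 4
1 | 1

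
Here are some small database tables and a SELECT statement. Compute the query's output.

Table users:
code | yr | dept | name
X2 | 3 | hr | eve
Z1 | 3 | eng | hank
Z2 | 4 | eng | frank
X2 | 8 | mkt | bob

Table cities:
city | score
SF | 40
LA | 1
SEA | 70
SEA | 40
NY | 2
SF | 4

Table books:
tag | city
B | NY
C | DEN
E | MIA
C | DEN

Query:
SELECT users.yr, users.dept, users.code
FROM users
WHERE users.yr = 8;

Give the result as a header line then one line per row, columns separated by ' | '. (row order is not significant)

After WHERE (1 rows):
users.code | users.yr | users.dept | users.name
X2 | 8 | mkt | bob
After SELECT (1 rows):
users.yr | users.dept | users.code
8 | mkt | X2

== RESULT ==
users.yr | users.dept | users.code
8 | mkt | X2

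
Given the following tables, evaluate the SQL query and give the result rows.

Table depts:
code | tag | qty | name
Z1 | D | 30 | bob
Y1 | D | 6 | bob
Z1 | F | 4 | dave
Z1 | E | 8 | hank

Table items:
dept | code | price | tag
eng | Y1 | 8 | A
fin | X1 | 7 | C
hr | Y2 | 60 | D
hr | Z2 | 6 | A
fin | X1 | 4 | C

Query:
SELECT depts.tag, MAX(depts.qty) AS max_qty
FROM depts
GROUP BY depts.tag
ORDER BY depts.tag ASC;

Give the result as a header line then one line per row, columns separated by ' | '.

== RESULT ==
depts.tag | max_qty
D | 30
E | 8
F | 4

Derivation:
After GROUP BY (3 rows):
depts.tag | max_qty
D | 30
F | 4
E | 8
After ORDER BY (3 rows):
depts.tag | max_qty
D | 30
E | 8
F | 4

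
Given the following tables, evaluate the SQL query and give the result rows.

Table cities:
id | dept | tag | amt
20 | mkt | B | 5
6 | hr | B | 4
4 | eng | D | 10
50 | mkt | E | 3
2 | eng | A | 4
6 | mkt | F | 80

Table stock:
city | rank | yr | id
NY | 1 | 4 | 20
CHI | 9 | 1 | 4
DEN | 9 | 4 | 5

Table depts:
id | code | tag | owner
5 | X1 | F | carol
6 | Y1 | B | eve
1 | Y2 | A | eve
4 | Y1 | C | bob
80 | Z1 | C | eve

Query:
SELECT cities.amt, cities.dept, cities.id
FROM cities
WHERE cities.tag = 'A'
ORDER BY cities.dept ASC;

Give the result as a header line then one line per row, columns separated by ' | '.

== RESULT ==
cities.amt | cities.dept | cities.id
4 | eng | 2

Derivation:
After WHERE (1 rows):
cities.id | cities.dept | cities.tag | cities.amt
2 | eng | A | 4
After SELECT (1 rows):
cities.amt | cities.dept | cities.id
4 | eng | 2
After ORDER BY (1 rows):
cities.amt | cities.dept | cities.id
4 | eng | 2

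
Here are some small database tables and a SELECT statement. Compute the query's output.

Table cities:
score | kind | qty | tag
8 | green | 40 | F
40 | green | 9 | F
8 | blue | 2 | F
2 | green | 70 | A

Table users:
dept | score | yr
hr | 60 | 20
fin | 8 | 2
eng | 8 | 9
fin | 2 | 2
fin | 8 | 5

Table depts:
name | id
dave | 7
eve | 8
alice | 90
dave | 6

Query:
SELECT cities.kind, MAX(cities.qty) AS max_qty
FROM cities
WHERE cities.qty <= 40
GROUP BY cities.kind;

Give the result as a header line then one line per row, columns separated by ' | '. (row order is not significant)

== RESULT ==
cities.kind | max_qty
green | 40
blue | 2

Derivation:
After WHERE (3 rows):
cities.score | cities.kind | cities.qty | cities.tag
8 | green | 40 | F
40 | green | 9 | F
8 | blue | 2 | F
After GROUP BY (2 rows):
cities.kind | max_qty
green | 40
blue | 2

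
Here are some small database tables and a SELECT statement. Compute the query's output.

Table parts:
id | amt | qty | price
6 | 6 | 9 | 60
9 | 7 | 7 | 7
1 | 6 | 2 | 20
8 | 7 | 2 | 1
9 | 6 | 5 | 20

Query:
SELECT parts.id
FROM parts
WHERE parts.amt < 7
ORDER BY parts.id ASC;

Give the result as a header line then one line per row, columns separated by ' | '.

After WHERE (3 rows):
parts.id | parts.amt | parts.qty | parts.price
6 | 6 | 9 | 60
1 | 6 | 2 | 20
9 | 6 | 5 | 20
After SELECT (3 rows):
parts.id
6
1
9
After ORDER BY (3 rows):
parts.id
1
6
9

== RESULT ==
parts.id
1
6
9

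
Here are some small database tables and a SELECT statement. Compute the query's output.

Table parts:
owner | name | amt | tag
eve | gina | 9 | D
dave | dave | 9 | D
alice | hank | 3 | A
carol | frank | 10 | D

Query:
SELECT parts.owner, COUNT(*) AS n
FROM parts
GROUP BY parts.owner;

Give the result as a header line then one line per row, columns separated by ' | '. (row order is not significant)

After GROUP BY (4 rows):
parts.owner | n
eve | 1
dave | 1
alice | 1
carol | 1

== RESULT ==
parts.owner | n
eve | 1
dave | 1
alice | 1
carol | 1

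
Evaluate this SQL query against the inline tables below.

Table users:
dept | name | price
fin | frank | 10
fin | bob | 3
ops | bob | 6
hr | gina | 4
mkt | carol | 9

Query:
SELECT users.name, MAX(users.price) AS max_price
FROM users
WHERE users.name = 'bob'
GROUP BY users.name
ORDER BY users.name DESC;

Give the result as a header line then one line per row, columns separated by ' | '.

== RESULT ==
users.name | max_price
bob | 6

Derivation:
After WHERE (2 rows):
users.dept | users.name | users.price
fin | bob | 3
ops | bob | 6
After GROUP BY (1 rows):
users.name | max_price
bob | 6
After ORDER BY (1 rows):
users.name | max_price
bob | 6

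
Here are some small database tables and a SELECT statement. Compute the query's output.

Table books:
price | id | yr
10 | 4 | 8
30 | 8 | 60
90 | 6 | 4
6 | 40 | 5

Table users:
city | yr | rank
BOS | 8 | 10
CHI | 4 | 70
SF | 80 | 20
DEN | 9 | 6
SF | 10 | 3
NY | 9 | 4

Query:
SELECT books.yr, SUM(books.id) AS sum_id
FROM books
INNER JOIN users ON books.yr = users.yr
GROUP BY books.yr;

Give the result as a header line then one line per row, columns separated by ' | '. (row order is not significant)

After JOIN users (2 rows):
books.price | books.id | books.yr | users.city | users.yr | users.rank
10 | 4 | 8 | BOS | 8 | 10
90 | 6 | 4 | CHI | 4 | 70
After GROUP BY (2 rows):
books.yr | sum_id
8 | 4
4 | 6

== RESULT ==
books.yr | sum_id
8 | 4
4 | 6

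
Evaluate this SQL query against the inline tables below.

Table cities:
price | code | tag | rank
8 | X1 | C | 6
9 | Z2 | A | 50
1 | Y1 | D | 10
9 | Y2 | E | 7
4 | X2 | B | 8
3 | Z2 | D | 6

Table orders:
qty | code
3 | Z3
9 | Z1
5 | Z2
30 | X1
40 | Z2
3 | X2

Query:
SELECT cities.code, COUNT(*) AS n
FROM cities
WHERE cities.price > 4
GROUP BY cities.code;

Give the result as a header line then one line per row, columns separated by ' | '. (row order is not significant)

== RESULT ==
cities.code | n
X1 | 1
Z2 | 1
Y2 | 1

Derivation:
After WHERE (3 rows):
cities.price | cities.code | cities.tag | cities.rank
8 | X1 | C | 6
9 | Z2 | A | 50
9 | Y2 | E | 7
After GROUP BY (3 rows):
cities.code | n
X1 | 1
Z2 | 1
Y2 | 1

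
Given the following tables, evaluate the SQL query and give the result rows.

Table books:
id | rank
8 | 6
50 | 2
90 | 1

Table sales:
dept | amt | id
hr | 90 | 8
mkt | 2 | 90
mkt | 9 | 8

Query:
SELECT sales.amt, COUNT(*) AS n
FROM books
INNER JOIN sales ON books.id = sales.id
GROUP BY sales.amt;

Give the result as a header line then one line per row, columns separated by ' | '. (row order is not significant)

== RESULT ==
sales.amt | n
90 | 1
9 | 1
2 | 1

Derivation:
After JOIN sales (3 rows):
books.id | books.rank | sales.dept | sales.amt | sales.id
8 | 6 | hr | 90 | 8
8 | 6 | mkt | 9 | 8
90 | 1 | mkt | 2 | 90
After GROUP BY (3 rows):
sales.amt | n
90 | 1
9 | 1
2 | 1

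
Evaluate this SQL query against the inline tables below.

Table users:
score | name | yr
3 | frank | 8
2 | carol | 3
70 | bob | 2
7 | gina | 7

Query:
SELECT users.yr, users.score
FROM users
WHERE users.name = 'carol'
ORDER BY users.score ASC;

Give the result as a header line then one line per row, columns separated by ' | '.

== RESULT ==
users.yr | users.score
3 | 2

Derivation:
After WHERE (1 rows):
users.score | users.name | users.yr
2 | carol | 3
After SELECT (1 rows):
users.yr | users.score
3 | 2
After ORDER BY (1 rows):
users.yr | users.score
3 | 2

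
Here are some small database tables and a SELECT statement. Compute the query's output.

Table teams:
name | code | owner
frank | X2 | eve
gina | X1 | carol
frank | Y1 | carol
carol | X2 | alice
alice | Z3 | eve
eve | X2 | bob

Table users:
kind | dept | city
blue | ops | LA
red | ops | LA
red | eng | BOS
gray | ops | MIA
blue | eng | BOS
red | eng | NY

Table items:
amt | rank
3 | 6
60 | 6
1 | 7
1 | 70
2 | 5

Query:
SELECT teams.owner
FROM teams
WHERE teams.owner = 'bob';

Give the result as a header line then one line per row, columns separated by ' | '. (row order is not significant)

After WHERE (1 rows):
teams.name | teams.code | teams.owner
eve | X2 | bob
After SELECT (1 rows):
teams.owner
bob

== RESULT ==
teams.owner
bob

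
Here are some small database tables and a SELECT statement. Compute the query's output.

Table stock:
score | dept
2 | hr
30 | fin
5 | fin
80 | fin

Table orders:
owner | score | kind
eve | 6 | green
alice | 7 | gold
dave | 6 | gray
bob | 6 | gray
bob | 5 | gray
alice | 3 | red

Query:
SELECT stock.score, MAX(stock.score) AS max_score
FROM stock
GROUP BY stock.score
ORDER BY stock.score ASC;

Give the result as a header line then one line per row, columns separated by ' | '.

After GROUP BY (4 rows):
stock.score | max_score
2 | 2
30 | 30
5 | 5
80 | 80
After ORDER BY (4 rows):
stock.score | max_score
2 | 2
5 | 5
30 | 30
80 | 80

== RESULT ==
stock.score | max_score
2 | 2
5 | 5
30 | 30
80 | 80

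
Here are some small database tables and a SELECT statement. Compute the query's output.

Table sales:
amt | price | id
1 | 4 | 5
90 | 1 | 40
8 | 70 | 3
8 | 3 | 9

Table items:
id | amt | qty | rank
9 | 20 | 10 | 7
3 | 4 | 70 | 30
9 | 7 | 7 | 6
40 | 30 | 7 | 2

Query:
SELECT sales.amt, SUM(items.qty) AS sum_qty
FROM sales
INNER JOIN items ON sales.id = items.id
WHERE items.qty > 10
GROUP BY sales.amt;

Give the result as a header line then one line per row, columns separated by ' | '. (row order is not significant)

== RESULT ==
sales.amt | sum_qty
8 | 70

Derivation:
After JOIN items (4 rows):
sales.amt | sales.price | sales.id | items.id | items.amt | items.qty | items.rank
90 | 1 | 40 | 40 | 30 | 7 | 2
8 | 70 | 3 | 3 | 4 | 70 | 30
8 | 3 | 9 | 9 | 20 | 10 | 7
8 | 3 | 9 | 9 | 7 | 7 | 6
After WHERE (1 rows):
sales.amt | sales.price | sales.id | items.id | items.amt | items.qty | items.rank
8 | 70 | 3 | 3 | 4 | 70 | 30
After GROUP BY (1 rows):
sales.amt | sum_qty
8 | 70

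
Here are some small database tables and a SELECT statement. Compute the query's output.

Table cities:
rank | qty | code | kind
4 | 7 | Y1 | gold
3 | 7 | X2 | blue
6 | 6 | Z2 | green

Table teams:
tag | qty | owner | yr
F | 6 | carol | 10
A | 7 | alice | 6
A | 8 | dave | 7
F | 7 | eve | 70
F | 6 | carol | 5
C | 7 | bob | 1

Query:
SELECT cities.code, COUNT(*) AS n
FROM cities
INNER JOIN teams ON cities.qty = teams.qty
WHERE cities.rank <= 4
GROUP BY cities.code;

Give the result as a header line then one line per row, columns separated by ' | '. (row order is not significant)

After JOIN teams (8 rows):
cities.rank | cities.qty | cities.code | cities.kind | teams.tag | teams.qty | teams.owner | teams.yr
4 | 7 | Y1 | gold | A | 7 | alice | 6
4 | 7 | Y1 | gold | F | 7 | eve | 70
4 | 7 | Y1 | gold | C | 7 | bob | 1
3 | 7 | X2 | blue | A | 7 | alice | 6
3 | 7 | X2 | blue | F | 7 | eve | 70
3 | 7 | X2 | blue | C | 7 | bob | 1
6 | 6 | Z2 | green | F | 6 | carol | 10
6 | 6 | Z2 | green | F | 6 | carol | 5
After WHERE (6 rows):
cities.rank | cities.qty | cities.code | cities.kind | teams.tag | teams.qty | teams.owner | teams.yr
4 | 7 | Y1 | gold | A | 7 | alice | 6
4 | 7 | Y1 | gold | F | 7 | eve | 70
4 | 7 | Y1 | gold | C | 7 | bob | 1
3 | 7 | X2 | blue | A | 7 | alice | 6
3 | 7 | X2 | blue | F | 7 | eve | 70
3 | 7 | X2 | blue | C | 7 | bob | 1
After GROUP BY (2 rows):
cities.code | n
Y1 | 3
X2 | 3

== RESULT ==
cities.code | n
Y1 | 3
X2 | 3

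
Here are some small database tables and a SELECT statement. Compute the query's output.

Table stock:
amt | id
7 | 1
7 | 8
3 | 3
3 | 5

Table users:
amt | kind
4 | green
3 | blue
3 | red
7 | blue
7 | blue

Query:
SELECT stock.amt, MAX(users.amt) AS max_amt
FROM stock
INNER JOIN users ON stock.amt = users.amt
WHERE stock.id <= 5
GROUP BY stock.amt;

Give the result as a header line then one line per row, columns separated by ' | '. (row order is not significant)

== RESULT ==
stock.amt | max_amt
7 | 7
3 | 3

Derivation:
After JOIN users (8 rows):
stock.amt | stock.id | users.amt | users.kind
7 | 1 | 7 | blue
7 | 1 | 7 | blue
7 | 8 | 7 | blue
7 | 8 | 7 | blue
3 | 3 | 3 | blue
3 | 3 | 3 | red
3 | 5 | 3 | blue
3 | 5 | 3 | red
After WHERE (6 rows):
stock.amt | stock.id | users.amt | users.kind
7 | 1 | 7 | blue
7 | 1 | 7 | blue
3 | 3 | 3 | blue
3 | 3 | 3 | red
3 | 5 | 3 | blue
3 | 5 | 3 | red
After GROUP BY (2 rows):
stock.amt | max_amt
7 | 7
3 | 3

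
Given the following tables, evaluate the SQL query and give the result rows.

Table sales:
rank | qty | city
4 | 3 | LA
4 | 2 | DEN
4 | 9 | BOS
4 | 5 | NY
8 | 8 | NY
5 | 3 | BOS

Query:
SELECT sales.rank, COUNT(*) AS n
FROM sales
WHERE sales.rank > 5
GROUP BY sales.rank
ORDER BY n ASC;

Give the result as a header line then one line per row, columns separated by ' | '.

== RESULT ==
sales.rank | n
8 | 1

Derivation:
After WHERE (1 rows):
sales.rank | sales.qty | sales.city
8 | 8 | NY
After GROUP BY (1 rows):
sales.rank | n
8 | 1
After ORDER BY (1 rows):
sales.rank | n
8 | 1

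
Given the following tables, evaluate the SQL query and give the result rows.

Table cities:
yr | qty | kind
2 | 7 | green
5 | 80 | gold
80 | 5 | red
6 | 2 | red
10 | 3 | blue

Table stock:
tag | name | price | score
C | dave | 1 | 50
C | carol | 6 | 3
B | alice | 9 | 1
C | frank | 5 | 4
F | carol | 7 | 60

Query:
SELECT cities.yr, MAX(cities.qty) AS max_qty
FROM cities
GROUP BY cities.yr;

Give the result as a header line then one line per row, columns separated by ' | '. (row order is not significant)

After GROUP BY (5 rows):
cities.yr | max_qty
2 | 7
5 | 80
80 | 5
6 | 2
10 | 3

== RESULT ==
cities.yr | max_qty
2 | 7
5 | 80
80 | 5
6 | 2
10 | 3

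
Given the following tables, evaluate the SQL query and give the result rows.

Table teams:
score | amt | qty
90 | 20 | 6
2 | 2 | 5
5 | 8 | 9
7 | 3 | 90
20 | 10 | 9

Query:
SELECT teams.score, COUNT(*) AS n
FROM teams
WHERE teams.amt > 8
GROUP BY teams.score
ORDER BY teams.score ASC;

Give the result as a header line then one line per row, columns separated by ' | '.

== RESULT ==
teams.score | n
20 | 1
90 | 1

Derivation:
After WHERE (2 rows):
teams.score | teams.amt | teams.qty
90 | 20 | 6
20 | 10 | 9
After GROUP BY (2 rows):
teams.score | n
90 | 1
20 | 1
After ORDER BY (2 rows):
teams.score | n
20 | 1
90 | 1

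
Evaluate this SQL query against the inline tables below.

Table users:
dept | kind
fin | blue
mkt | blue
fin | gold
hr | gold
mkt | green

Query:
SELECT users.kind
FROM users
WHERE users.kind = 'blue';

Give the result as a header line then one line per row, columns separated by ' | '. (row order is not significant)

== RESULT ==
users.kind
blue
blue

Derivation:
After WHERE (2 rows):
users.dept | users.kind
fin | blue
mkt | blue
After SELECT (2 rows):
users.kind
blue
blue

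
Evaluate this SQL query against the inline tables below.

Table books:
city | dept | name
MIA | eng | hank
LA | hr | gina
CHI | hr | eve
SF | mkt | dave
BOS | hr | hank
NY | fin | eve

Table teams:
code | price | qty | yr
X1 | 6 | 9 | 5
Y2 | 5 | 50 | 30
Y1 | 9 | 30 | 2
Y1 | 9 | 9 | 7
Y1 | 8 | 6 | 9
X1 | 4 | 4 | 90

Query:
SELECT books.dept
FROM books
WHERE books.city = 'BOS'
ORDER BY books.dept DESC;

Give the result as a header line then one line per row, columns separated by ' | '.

After WHERE (1 rows):
books.city | books.dept | books.name
BOS | hr | hank
After SELECT (1 rows):
books.dept
hr
After ORDER BY (1 rows):
books.dept
hr

== RESULT ==
books.dept
hr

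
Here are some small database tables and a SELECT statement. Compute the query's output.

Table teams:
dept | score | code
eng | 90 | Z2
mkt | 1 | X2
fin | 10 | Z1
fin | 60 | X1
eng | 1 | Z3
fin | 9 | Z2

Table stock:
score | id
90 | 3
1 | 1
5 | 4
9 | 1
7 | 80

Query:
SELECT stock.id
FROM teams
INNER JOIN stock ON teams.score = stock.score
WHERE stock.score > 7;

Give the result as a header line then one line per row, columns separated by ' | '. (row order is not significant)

== RESULT ==
stock.id
3
1

Derivation:
After JOIN stock (4 rows):
teams.dept | teams.score | teams.code | stock.score | stock.id
eng | 90 | Z2 | 90 | 3
mkt | 1 | X2 | 1 | 1
eng | 1 | Z3 | 1 | 1
fin | 9 | Z2 | 9 | 1
After WHERE (2 rows):
teams.dept | teams.score | teams.code | stock.score | stock.id
eng | 90 | Z2 | 90 | 3
fin | 9 | Z2 | 9 | 1
After SELECT (2 rows):
stock.id
3
1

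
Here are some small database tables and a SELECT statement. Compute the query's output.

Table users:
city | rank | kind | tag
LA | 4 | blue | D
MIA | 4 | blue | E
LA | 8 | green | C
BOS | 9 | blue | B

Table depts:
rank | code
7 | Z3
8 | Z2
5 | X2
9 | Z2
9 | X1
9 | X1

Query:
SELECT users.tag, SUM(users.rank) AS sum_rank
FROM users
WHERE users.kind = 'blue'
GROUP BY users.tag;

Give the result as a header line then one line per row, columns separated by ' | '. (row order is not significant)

== RESULT ==
users.tag | sum_rank
D | 4
E | 4
B | 9

Derivation:
After WHERE (3 rows):
users.city | users.rank | users.kind | users.tag
LA | 4 | blue | D
MIA | 4 | blue | E
BOS | 9 | blue | B
After GROUP BY (3 rows):
users.tag | sum_rank
D | 4
E | 4
B | 9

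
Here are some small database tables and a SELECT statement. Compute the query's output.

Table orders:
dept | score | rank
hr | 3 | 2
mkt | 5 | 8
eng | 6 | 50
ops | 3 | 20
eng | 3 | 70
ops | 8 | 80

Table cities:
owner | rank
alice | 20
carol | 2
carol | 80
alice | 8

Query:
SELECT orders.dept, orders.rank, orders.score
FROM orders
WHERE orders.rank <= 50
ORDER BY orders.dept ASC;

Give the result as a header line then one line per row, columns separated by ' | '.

== RESULT ==
orders.dept | orders.rank | orders.score
eng | 50 | 6
hr | 2 | 3
mkt | 8 | 5
ops | 20 | 3

Derivation:
After WHERE (4 rows):
orders.dept | orders.score | orders.rank
hr | 3 | 2
mkt | 5 | 8
eng | 6 | 50
ops | 3 | 20
After SELECT (4 rows):
orders.dept | orders.rank | orders.score
hr | 2 | 3
mkt | 8 | 5
eng | 50 | 6
ops | 20 | 3
After ORDER BY (4 rows):
orders.dept | orders.rank | orders.score
eng | 50 | 6
hr | 2 | 3
mkt | 8 | 5
ops | 20 | 3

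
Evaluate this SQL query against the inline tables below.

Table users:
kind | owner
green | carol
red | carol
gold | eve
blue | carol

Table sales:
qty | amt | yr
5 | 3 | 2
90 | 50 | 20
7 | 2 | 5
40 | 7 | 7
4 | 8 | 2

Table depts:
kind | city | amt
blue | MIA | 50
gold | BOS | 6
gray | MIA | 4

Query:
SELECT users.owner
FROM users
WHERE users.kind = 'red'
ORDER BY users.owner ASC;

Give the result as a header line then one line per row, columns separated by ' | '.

== RESULT ==
users.owner
carol

Derivation:
After WHERE (1 rows):
users.kind | users.owner
red | carol
After SELECT (1 rows):
users.owner
carol
After ORDER BY (1 rows):
users.owner
carol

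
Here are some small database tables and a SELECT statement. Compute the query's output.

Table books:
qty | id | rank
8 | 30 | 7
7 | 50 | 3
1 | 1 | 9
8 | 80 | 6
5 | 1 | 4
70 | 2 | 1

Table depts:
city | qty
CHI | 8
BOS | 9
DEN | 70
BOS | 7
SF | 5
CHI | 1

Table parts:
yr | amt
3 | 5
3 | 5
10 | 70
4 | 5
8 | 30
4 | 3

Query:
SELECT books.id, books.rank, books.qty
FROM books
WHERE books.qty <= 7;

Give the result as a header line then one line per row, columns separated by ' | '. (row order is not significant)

After WHERE (3 rows):
books.qty | books.id | books.rank
7 | 50 | 3
1 | 1 | 9
5 | 1 | 4
After SELECT (3 rows):
books.id | books.rank | books.qty
50 | 3 | 7
1 | 9 | 1
1 | 4 | 5

== RESULT ==
books.id | books.rank | books.qty
50 | 3 | 7
1 | 9 | 1
1 | 4 | 5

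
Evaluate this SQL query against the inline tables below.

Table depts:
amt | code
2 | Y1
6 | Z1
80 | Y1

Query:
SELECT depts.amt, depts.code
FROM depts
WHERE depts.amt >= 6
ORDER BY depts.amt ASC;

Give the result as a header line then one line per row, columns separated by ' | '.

After WHERE (2 rows):
depts.amt | depts.code
6 | Z1
80 | Y1
After SELECT (2 rows):
depts.amt | depts.code
6 | Z1
80 | Y1
After ORDER BY (2 rows):
depts.amt | depts.code
6 | Z1
80 | Y1

== RESULT ==
depts.amt | depts.code
6 | Z1
80 | Y1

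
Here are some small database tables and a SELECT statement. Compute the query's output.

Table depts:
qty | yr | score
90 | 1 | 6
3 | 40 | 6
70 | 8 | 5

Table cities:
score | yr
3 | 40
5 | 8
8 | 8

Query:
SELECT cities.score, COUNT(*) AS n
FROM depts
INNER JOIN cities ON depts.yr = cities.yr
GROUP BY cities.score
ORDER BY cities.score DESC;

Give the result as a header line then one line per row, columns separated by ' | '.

After JOIN cities (3 rows):
depts.qty | depts.yr | depts.score | cities.score | cities.yr
3 | 40 | 6 | 3 | 40
70 | 8 | 5 | 5 | 8
70 | 8 | 5 | 8 | 8
After GROUP BY (3 rows):
cities.score | n
3 | 1
5 | 1
8 | 1
After ORDER BY (3 rows):
cities.score | n
8 | 1
5 | 1
3 | 1

== RESULT ==
cities.score | n
8 | 1
5 | 1
3 | 1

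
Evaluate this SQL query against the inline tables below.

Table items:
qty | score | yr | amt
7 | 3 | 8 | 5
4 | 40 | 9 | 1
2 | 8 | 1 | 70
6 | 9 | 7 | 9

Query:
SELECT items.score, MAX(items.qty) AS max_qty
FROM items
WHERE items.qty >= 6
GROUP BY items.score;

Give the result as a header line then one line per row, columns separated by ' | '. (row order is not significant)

After WHERE (2 rows):
items.qty | items.score | items.yr | items.amt
7 | 3 | 8 | 5
6 | 9 | 7 | 9
After GROUP BY (2 rows):
items.score | max_qty
3 | 7
9 | 6

== RESULT ==
items.score | max_qty
3 | 7
9 | 6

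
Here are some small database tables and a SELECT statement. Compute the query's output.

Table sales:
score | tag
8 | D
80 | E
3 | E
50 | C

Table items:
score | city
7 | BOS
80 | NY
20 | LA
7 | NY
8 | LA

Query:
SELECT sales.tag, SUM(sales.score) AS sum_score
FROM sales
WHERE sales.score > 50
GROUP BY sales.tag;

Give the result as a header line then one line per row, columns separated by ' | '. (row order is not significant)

After WHERE (1 rows):
sales.score | sales.tag
80 | E
After GROUP BY (1 rows):
sales.tag | sum_score
E | 80

== RESULT ==
sales.tag | sum_score
E | 80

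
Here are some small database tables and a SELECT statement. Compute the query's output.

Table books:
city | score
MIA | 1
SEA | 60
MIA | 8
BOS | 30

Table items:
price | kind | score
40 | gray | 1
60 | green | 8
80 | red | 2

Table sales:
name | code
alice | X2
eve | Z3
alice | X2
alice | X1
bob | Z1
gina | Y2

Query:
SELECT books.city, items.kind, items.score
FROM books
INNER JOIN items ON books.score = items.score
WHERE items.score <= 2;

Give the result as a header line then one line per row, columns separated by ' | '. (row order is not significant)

== RESULT ==
books.city | items.kind | items.score
MIA | gray | 1

Derivation:
After JOIN items (2 rows):
books.city | books.score | items.price | items.kind | items.score
MIA | 1 | 40 | gray | 1
MIA | 8 | 60 | green | 8
After WHERE (1 rows):
books.city | books.score | items.price | items.kind | items.score
MIA | 1 | 40 | gray | 1
After SELECT (1 rows):
books.city | items.kind | items.score
MIA | gray | 1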